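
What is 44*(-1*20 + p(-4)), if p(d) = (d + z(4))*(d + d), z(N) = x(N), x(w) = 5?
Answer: -1232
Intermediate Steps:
z(N) = 5
p(d) = 2*d*(5 + d) (p(d) = (d + 5)*(d + d) = (5 + d)*(2*d) = 2*d*(5 + d))
44*(-1*20 + p(-4)) = 44*(-1*20 + 2*(-4)*(5 - 4)) = 44*(-20 + 2*(-4)*1) = 44*(-20 - 8) = 44*(-28) = -1232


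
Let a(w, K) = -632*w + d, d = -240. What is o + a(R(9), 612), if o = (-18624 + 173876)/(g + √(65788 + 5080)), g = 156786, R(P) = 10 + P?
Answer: -5375951553037/438960338 - 38813*√17717/3072722366 ≈ -12247.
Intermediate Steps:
a(w, K) = -240 - 632*w (a(w, K) = -632*w - 240 = -240 - 632*w)
o = 155252/(156786 + 2*√17717) (o = (-18624 + 173876)/(156786 + √(65788 + 5080)) = 155252/(156786 + √70868) = 155252/(156786 + 2*√17717) ≈ 0.98854)
o + a(R(9), 612) = (434666787/438960338 - 38813*√17717/3072722366) + (-240 - 632*(10 + 9)) = (434666787/438960338 - 38813*√17717/3072722366) + (-240 - 632*19) = (434666787/438960338 - 38813*√17717/3072722366) + (-240 - 12008) = (434666787/438960338 - 38813*√17717/3072722366) - 12248 = -5375951553037/438960338 - 38813*√17717/3072722366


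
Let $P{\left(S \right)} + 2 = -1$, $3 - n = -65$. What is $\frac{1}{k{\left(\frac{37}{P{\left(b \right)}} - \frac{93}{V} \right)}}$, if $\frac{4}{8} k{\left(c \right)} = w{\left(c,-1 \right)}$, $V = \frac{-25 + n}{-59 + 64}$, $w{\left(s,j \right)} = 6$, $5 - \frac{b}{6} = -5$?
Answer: $\frac{1}{12} \approx 0.083333$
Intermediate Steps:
$n = 68$ ($n = 3 - -65 = 3 + 65 = 68$)
$b = 60$ ($b = 30 - -30 = 30 + 30 = 60$)
$P{\left(S \right)} = -3$ ($P{\left(S \right)} = -2 - 1 = -3$)
$V = \frac{43}{5}$ ($V = \frac{-25 + 68}{-59 + 64} = \frac{43}{5} \approx 8.6$)
$k{\left(c \right)} = 12$ ($k{\left(c \right)} = 2 \cdot 6 = 12$)
$\frac{1}{k{\left(\frac{37}{P{\left(b \right)}} - \frac{93}{V} \right)}} = \frac{1}{12}$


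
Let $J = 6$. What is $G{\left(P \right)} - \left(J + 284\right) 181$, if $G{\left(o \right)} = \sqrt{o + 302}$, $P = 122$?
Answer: $-52490 + 2 \sqrt{106} \approx -52469.0$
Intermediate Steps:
$G{\left(o \right)} = \sqrt{302 + o}$
$G{\left(P \right)} - \left(J + 284\right) 181 = \sqrt{302 + 122} - \left(6 + 284\right) 181 = \sqrt{424} - 290 \cdot 181 = 2 \sqrt{106} - 52490 = -52490 + 2 \sqrt{106}$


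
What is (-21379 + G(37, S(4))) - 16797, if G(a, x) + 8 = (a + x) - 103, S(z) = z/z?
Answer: -38249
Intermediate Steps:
S(z) = 1
G(a, x) = -111 + a + x (G(a, x) = -8 + ((a + x) - 103) = -8 + (-103 + a + x) = -111 + a + x)
(-21379 + G(37, S(4))) - 16797 = (-21379 + (-111 + 37 + 1)) - 16797 = (-21379 - 73) - 16797 = -21452 - 16797 = -38249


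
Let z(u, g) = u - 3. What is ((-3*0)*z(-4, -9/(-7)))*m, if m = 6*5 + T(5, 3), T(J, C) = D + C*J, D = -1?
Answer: 0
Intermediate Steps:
T(J, C) = -1 + C*J
z(u, g) = -3 + u
m = 44 (m = 6*5 + (-1 + 3*5) = 30 + (-1 + 15) = 30 + 14 = 44)
((-3*0)*z(-4, -9/(-7)))*m = ((-3*0)*(-3 - 4))*44 = (0*(-7))*44 = 0*44 = 0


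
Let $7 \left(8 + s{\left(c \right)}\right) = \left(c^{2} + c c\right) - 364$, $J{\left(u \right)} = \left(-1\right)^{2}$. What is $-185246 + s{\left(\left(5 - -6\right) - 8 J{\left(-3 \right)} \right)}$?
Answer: $- \frac{1297124}{7} \approx -1.853 \cdot 10^{5}$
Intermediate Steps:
$J{\left(u \right)} = 1$
$s{\left(c \right)} = -60 + \frac{2 c^{2}}{7}$ ($s{\left(c \right)} = -8 + \frac{\left(c^{2} + c c\right) - 364}{7} = -8 + \frac{\left(c^{2} + c^{2}\right) - 364}{7} = -8 + \frac{2 c^{2} - 364}{7} = -8 + \frac{-364 + 2 c^{2}}{7} = -8 + \left(-52 + \frac{2 c^{2}}{7}\right) = -60 + \frac{2 c^{2}}{7}$)
$-185246 + s{\left(\left(5 - -6\right) - 8 J{\left(-3 \right)} \right)} = -185246 - \left(60 - \frac{2 \left(\left(5 - -6\right) - 8\right)^{2}}{7}\right) = -185246 - \left(60 - \frac{2 \left(\left(5 + 6\right) - 8\right)^{2}}{7}\right) = -185246 - \left(60 - \frac{2 \left(11 - 8\right)^{2}}{7}\right) = -185246 - \left(60 - \frac{2 \cdot 3^{2}}{7}\right) = -185246 + \left(-60 + \frac{2}{7} \cdot 9\right) = -185246 + \left(-60 + \frac{18}{7}\right) = -185246 - \frac{402}{7} = - \frac{1297124}{7}$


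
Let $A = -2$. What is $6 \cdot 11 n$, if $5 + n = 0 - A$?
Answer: $-198$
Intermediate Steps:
$n = -3$ ($n = -5 + \left(0 - -2\right) = -5 + \left(0 + 2\right) = -5 + 2 = -3$)
$6 \cdot 11 n = 6 \cdot 11 \left(-3\right) = 66 \left(-3\right) = -198$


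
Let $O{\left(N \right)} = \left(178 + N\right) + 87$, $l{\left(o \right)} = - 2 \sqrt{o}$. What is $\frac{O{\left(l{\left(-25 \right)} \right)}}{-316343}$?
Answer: $- \frac{265}{316343} + \frac{10 i}{316343} \approx -0.0008377 + 3.1611 \cdot 10^{-5} i$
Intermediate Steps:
$O{\left(N \right)} = 265 + N$
$\frac{O{\left(l{\left(-25 \right)} \right)}}{-316343} = \frac{265 - 2 \sqrt{-25}}{-316343} = \left(265 - 2 \cdot 5 i\right) \left(- \frac{1}{316343}\right) = \left(265 - 10 i\right) \left(- \frac{1}{316343}\right) = - \frac{265}{316343} + \frac{10 i}{316343}$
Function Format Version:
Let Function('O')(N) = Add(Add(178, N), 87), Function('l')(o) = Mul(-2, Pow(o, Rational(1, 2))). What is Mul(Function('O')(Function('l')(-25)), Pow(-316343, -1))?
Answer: Add(Rational(-265, 316343), Mul(Rational(10, 316343), I)) ≈ Add(-0.00083770, Mul(3.1611e-5, I))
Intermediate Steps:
Function('O')(N) = Add(265, N)
Mul(Function('O')(Function('l')(-25)), Pow(-316343, -1)) = Mul(Add(265, Mul(-2, Pow(-25, Rational(1, 2)))), Pow(-316343, -1)) = Mul(Add(265, Mul(-2, Mul(5, I))), Rational(-1, 316343)) = Mul(Add(265, Mul(-10, I)), Rational(-1, 316343)) = Add(Rational(-265, 316343), Mul(Rational(10, 316343), I))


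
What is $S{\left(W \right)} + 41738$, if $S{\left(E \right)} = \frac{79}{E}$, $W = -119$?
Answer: $\frac{4966743}{119} \approx 41737.0$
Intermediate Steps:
$S{\left(W \right)} + 41738 = \frac{79}{-119} + 41738 = 79 \left(- \frac{1}{119}\right) + 41738 = - \frac{79}{119} + 41738 = \frac{4966743}{119}$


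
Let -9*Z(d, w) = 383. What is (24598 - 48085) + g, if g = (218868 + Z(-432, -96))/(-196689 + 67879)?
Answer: -2475473969/105390 ≈ -23489.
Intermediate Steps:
Z(d, w) = -383/9 (Z(d, w) = -⅑*383 = -383/9)
g = -179039/105390 (g = (218868 - 383/9)/(-196689 + 67879) = (1969429/9)/(-128810) = (1969429/9)*(-1/128810) = -179039/105390 ≈ -1.6988)
(24598 - 48085) + g = (24598 - 48085) - 179039/105390 = -23487 - 179039/105390 = -2475473969/105390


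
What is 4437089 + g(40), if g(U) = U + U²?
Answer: 4438729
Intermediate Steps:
4437089 + g(40) = 4437089 + 40*(1 + 40) = 4437089 + 40*41 = 4437089 + 1640 = 4438729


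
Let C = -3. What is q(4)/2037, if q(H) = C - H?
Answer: -1/291 ≈ -0.0034364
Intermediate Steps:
q(H) = -3 - H
q(4)/2037 = (-3 - 1*4)/2037 = (-3 - 4)*(1/2037) = -7*1/2037 = -1/291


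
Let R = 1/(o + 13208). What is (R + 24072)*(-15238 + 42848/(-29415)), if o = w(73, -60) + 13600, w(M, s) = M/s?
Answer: -5785291034731296984/15770430635 ≈ -3.6684e+8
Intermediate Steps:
o = 815927/60 (o = 73/(-60) + 13600 = 73*(-1/60) + 13600 = -73/60 + 13600 = 815927/60 ≈ 13599.)
R = 60/1608407 (R = 1/(815927/60 + 13208) = 1/(1608407/60) = 60/1608407 ≈ 3.7304e-5)
(R + 24072)*(-15238 + 42848/(-29415)) = (60/1608407 + 24072)*(-15238 + 42848/(-29415)) = 38717573364*(-15238 + 42848*(-1/29415))/1608407 = 38717573364*(-15238 - 42848/29415)/1608407 = (38717573364/1608407)*(-448268618/29415) = -5785291034731296984/15770430635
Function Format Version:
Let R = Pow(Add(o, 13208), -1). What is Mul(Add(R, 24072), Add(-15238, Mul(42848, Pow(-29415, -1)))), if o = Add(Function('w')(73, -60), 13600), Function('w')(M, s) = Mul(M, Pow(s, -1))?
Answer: Rational(-5785291034731296984, 15770430635) ≈ -3.6684e+8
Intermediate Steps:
o = Rational(815927, 60) (o = Add(Mul(73, Pow(-60, -1)), 13600) = Add(Mul(73, Rational(-1, 60)), 13600) = Add(Rational(-73, 60), 13600) = Rational(815927, 60) ≈ 13599.)
R = Rational(60, 1608407) (R = Pow(Add(Rational(815927, 60), 13208), -1) = Pow(Rational(1608407, 60), -1) = Rational(60, 1608407) ≈ 3.7304e-5)
Mul(Add(R, 24072), Add(-15238, Mul(42848, Pow(-29415, -1)))) = Mul(Add(Rational(60, 1608407), 24072), Add(-15238, Mul(42848, Pow(-29415, -1)))) = Mul(Rational(38717573364, 1608407), Add(-15238, Mul(42848, Rational(-1, 29415)))) = Mul(Rational(38717573364, 1608407), Add(-15238, Rational(-42848, 29415))) = Mul(Rational(38717573364, 1608407), Rational(-448268618, 29415)) = Rational(-5785291034731296984, 15770430635)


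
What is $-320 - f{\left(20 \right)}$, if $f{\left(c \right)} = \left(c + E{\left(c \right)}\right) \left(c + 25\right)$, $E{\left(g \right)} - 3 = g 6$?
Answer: $-6755$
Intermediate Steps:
$E{\left(g \right)} = 3 + 6 g$ ($E{\left(g \right)} = 3 + g 6 = 3 + 6 g$)
$f{\left(c \right)} = \left(3 + 7 c\right) \left(25 + c\right)$ ($f{\left(c \right)} = \left(c + \left(3 + 6 c\right)\right) \left(c + 25\right) = \left(3 + 7 c\right) \left(25 + c\right)$)
$-320 - f{\left(20 \right)} = -320 - \left(75 + 7 \cdot 20^{2} + 178 \cdot 20\right) = -320 - \left(75 + 7 \cdot 400 + 3560\right) = -320 - \left(75 + 2800 + 3560\right) = -320 - 6435 = -6755$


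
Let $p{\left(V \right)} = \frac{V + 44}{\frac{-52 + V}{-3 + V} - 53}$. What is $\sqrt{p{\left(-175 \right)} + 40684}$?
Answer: $\frac{\sqrt{383216726838}}{3069} \approx 201.71$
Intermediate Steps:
$p{\left(V \right)} = \frac{44 + V}{-53 + \frac{-52 + V}{-3 + V}}$ ($p{\left(V \right)} = \frac{44 + V}{\frac{-52 + V}{-3 + V} - 53} = \frac{44 + V}{-53 + \frac{-52 + V}{-3 + V}}$)
$\sqrt{p{\left(-175 \right)} + 40684} = \sqrt{\frac{132 - \left(-175\right)^{2} - -7175}{-107 + 52 \left(-175\right)} + 40684} = \sqrt{\frac{132 - 30625 + 7175}{-107 - 9100} + 40684} = \sqrt{\frac{132 - 30625 + 7175}{-9207} + 40684} = \sqrt{\left(- \frac{1}{9207}\right) \left(-23318\right) + 40684} = \sqrt{\frac{23318}{9207} + 40684} = \sqrt{\frac{374600906}{9207}} = \frac{\sqrt{383216726838}}{3069}$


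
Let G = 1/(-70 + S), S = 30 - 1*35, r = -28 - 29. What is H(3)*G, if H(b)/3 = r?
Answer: 57/25 ≈ 2.2800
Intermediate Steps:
r = -57
S = -5 (S = 30 - 35 = -5)
H(b) = -171 (H(b) = 3*(-57) = -171)
G = -1/75 (G = 1/(-70 - 5) = 1/(-75) = -1/75 ≈ -0.013333)
H(3)*G = -171*(-1/75) = 57/25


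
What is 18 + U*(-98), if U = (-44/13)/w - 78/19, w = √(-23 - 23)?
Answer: 7986/19 - 2156*I*√46/299 ≈ 420.32 - 48.905*I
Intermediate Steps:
w = I*√46 (w = √(-46) = I*√46 ≈ 6.7823*I)
U = -78/19 + 22*I*√46/299 (U = (-44/13)/((I*√46)) - 78/19 = (-44*1/13)*(-I*√46/46) - 78*1/19 = -(-22)*I*√46/299 - 78/19 = 22*I*√46/299 - 78/19 = -78/19 + 22*I*√46/299 ≈ -4.1053 + 0.49903*I)
18 + U*(-98) = 18 + (-78/19 + 22*I*√46/299)*(-98) = 18 + (7644/19 - 2156*I*√46/299) = 7986/19 - 2156*I*√46/299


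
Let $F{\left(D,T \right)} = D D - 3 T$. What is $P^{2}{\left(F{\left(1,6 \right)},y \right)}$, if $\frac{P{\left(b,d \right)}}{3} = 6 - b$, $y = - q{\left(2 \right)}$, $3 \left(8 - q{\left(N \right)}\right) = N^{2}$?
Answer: $4761$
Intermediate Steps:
$q{\left(N \right)} = 8 - \frac{N^{2}}{3}$
$F{\left(D,T \right)} = D^{2} - 3 T$
$y = - \frac{20}{3}$ ($y = - (8 - \frac{2^{2}}{3}) = - (8 - \frac{4}{3}) = \left(-1\right) \frac{20}{3} = - \frac{20}{3} \approx -6.6667$)
$P{\left(b,d \right)} = 18 - 3 b$ ($P{\left(b,d \right)} = 3 \left(6 - b\right) = 18 - 3 b$)
$P^{2}{\left(F{\left(1,6 \right)},y \right)} = \left(18 - 3 \left(1^{2} - 18\right)\right)^{2} = \left(18 - 3 \left(1 - 18\right)\right)^{2} = \left(18 - -51\right)^{2} = \left(18 + 51\right)^{2} = 69^{2} = 4761$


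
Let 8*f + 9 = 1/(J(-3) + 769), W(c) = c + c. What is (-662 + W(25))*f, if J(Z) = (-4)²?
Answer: 540396/785 ≈ 688.40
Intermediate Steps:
J(Z) = 16
W(c) = 2*c
f = -883/785 (f = -9/8 + 1/(8*(16 + 769)) = -9/8 + (⅛)/785 = -9/8 + (⅛)*(1/785) = -9/8 + 1/6280 = -883/785 ≈ -1.1248)
(-662 + W(25))*f = (-662 + 2*25)*(-883/785) = (-662 + 50)*(-883/785) = -612*(-883/785) = 540396/785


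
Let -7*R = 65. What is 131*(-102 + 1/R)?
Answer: -869447/65 ≈ -13376.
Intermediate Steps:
R = -65/7 (R = -⅐*65 = -65/7 ≈ -9.2857)
131*(-102 + 1/R) = 131*(-102 + 1/(-65/7)) = 131*(-102 - 7/65) = 131*(-6637/65) = -869447/65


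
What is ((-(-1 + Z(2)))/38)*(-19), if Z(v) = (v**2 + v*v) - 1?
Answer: 3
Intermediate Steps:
Z(v) = -1 + 2*v**2 (Z(v) = (v**2 + v**2) - 1 = 2*v**2 - 1 = -1 + 2*v**2)
((-(-1 + Z(2)))/38)*(-19) = ((-(-1 + (-1 + 2*2**2)))/38)*(-19) = ((-(-1 + (-1 + 2*4)))/38)*(-19) = ((-(-1 + (-1 + 8)))/38)*(-19) = ((-(-1 + 7))/38)*(-19) = ((-1*6)/38)*(-19) = ((1/38)*(-6))*(-19) = -3/19*(-19) = 3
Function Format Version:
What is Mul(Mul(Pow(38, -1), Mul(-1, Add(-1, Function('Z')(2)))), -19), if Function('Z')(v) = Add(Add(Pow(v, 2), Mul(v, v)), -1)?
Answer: 3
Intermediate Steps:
Function('Z')(v) = Add(-1, Mul(2, Pow(v, 2))) (Function('Z')(v) = Add(Add(Pow(v, 2), Pow(v, 2)), -1) = Add(Mul(2, Pow(v, 2)), -1) = Add(-1, Mul(2, Pow(v, 2))))
Mul(Mul(Pow(38, -1), Mul(-1, Add(-1, Function('Z')(2)))), -19) = Mul(Mul(Pow(38, -1), Mul(-1, Add(-1, Add(-1, Mul(2, Pow(2, 2)))))), -19) = Mul(Mul(Rational(1, 38), Mul(-1, Add(-1, Add(-1, Mul(2, 4))))), -19) = Mul(Mul(Rational(1, 38), Mul(-1, Add(-1, Add(-1, 8)))), -19) = Mul(Mul(Rational(1, 38), Mul(-1, Add(-1, 7))), -19) = Mul(Mul(Rational(1, 38), Mul(-1, 6)), -19) = Mul(Mul(Rational(1, 38), -6), -19) = Mul(Rational(-3, 19), -19) = 3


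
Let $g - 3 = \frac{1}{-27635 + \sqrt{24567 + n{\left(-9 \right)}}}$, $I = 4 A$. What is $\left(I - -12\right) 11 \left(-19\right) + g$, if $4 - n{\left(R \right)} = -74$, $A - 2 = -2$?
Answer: $- \frac{382597964107}{152733716} - \frac{\sqrt{24645}}{763668580} \approx -2505.0$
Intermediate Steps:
$A = 0$ ($A = 2 - 2 = 0$)
$I = 0$ ($I = 4 \cdot 0 = 0$)
$n{\left(R \right)} = 78$ ($n{\left(R \right)} = 4 - -74 = 4 + 74 = 78$)
$g = 3 + \frac{1}{-27635 + \sqrt{24645}}$ ($g = 3 + \frac{1}{-27635 + \sqrt{24567 + 78}} = 3 + \frac{1}{-27635 + \sqrt{24645}} \approx 3.0$)
$\left(I - -12\right) 11 \left(-19\right) + g = \left(0 - -12\right) 11 \left(-19\right) + \left(\frac{458195621}{152733716} - \frac{\sqrt{24645}}{763668580}\right) = \left(0 + 12\right) 11 \left(-19\right) + \left(\frac{458195621}{152733716} - \frac{\sqrt{24645}}{763668580}\right) = 12 \cdot 11 \left(-19\right) + \left(\frac{458195621}{152733716} - \frac{\sqrt{24645}}{763668580}\right) = 132 \left(-19\right) + \left(\frac{458195621}{152733716} - \frac{\sqrt{24645}}{763668580}\right) = -2508 + \left(\frac{458195621}{152733716} - \frac{\sqrt{24645}}{763668580}\right) = - \frac{382597964107}{152733716} - \frac{\sqrt{24645}}{763668580}$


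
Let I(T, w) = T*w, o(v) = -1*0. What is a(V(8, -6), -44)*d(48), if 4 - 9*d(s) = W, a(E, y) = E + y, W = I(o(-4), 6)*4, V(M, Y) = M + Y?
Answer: -56/3 ≈ -18.667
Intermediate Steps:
o(v) = 0
W = 0 (W = (0*6)*4 = 0*4 = 0)
d(s) = 4/9 (d(s) = 4/9 - 1/9*0 = 4/9 + 0 = 4/9)
a(V(8, -6), -44)*d(48) = ((8 - 6) - 44)*(4/9) = (2 - 44)*(4/9) = -42*4/9 = -56/3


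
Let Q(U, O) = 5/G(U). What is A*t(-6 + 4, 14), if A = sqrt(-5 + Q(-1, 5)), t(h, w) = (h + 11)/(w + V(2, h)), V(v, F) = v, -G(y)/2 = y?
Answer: 9*I*sqrt(10)/32 ≈ 0.88939*I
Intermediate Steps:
G(y) = -2*y
t(h, w) = (11 + h)/(2 + w) (t(h, w) = (h + 11)/(w + 2) = (11 + h)/(2 + w))
Q(U, O) = -5/(2*U) (Q(U, O) = 5/((-2*U)) = 5*(-1/(2*U)) = -5/(2*U))
A = I*sqrt(10)/2 (A = sqrt(-5 - 5/2/(-1)) = sqrt(-5 - 5/2*(-1)) = sqrt(-5 + 5/2) = sqrt(-5/2) = I*sqrt(10)/2 ≈ 1.5811*I)
A*t(-6 + 4, 14) = (I*sqrt(10)/2)*((11 + (-6 + 4))/(2 + 14)) = (I*sqrt(10)/2)*((11 - 2)/16) = (I*sqrt(10)/2)*((1/16)*9) = (I*sqrt(10)/2)*(9/16) = 9*I*sqrt(10)/32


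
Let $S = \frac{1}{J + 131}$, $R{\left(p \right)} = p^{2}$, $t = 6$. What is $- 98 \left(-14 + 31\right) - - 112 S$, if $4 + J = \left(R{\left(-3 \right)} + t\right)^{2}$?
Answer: $- \frac{36645}{22} \approx -1665.7$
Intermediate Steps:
$J = 221$ ($J = -4 + \left(\left(-3\right)^{2} + 6\right)^{2} = -4 + \left(9 + 6\right)^{2} = -4 + 15^{2} = -4 + 225 = 221$)
$S = \frac{1}{352}$ ($S = \frac{1}{221 + 131} = \frac{1}{352} \approx 0.0028409$)
$- 98 \left(-14 + 31\right) - - 112 S = - 98 \left(-14 + 31\right) - \left(-112\right) \frac{1}{352} = \left(-98\right) 17 - - \frac{7}{22} = -1666 + \frac{7}{22} = - \frac{36645}{22}$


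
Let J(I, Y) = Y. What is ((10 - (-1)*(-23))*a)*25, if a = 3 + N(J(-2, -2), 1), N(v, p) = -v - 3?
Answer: -650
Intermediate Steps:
N(v, p) = -3 - v
a = 2 (a = 3 + (-3 - 1*(-2)) = 3 + (-3 + 2) = 3 - 1 = 2)
((10 - (-1)*(-23))*a)*25 = ((10 - (-1)*(-23))*2)*25 = ((10 - 1*23)*2)*25 = ((10 - 23)*2)*25 = -13*2*25 = -26*25 = -650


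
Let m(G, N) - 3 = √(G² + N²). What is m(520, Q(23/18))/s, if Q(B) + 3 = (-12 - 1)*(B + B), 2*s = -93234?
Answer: -1/15539 - 2*√5502169/419553 ≈ -0.011246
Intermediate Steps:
s = -46617 (s = (½)*(-93234) = -46617)
Q(B) = -3 - 26*B (Q(B) = -3 + (-12 - 1)*(B + B) = -3 - 26*B)
m(G, N) = 3 + √(G² + N²)
m(520, Q(23/18))/s = (3 + √(520² + (-3 - 598/18)²))/(-46617) = (3 + √(270400 + (-3 - 598/18)²))*(-1/46617) = (3 + √(270400 + (-3 - 26*23/18)²))*(-1/46617) = (3 + √(270400 + (-3 - 299/9)²))*(-1/46617) = (3 + √(270400 + (-326/9)²))*(-1/46617) = (3 + √(270400 + 106276/81))*(-1/46617) = (3 + √(22008676/81))*(-1/46617) = (3 + 2*√5502169/9)*(-1/46617) = -1/15539 - 2*√5502169/419553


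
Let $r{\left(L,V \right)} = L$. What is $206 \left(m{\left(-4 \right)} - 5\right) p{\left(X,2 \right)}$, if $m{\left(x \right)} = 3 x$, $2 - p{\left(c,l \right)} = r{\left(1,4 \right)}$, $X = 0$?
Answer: $-3502$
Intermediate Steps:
$p{\left(c,l \right)} = 1$ ($p{\left(c,l \right)} = 2 - 1 = 1$)
$206 \left(m{\left(-4 \right)} - 5\right) p{\left(X,2 \right)} = 206 \left(3 \left(-4\right) - 5\right) 1 = 206 \left(-12 - 5\right) 1 = 206 \left(\left(-17\right) 1\right) = 206 \left(-17\right) = -3502$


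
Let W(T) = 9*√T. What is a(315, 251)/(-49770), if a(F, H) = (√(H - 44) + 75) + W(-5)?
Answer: -5/3318 - √23/16590 - I*√5/5530 ≈ -0.001796 - 0.00040435*I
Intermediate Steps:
a(F, H) = 75 + √(-44 + H) + 9*I*√5 (a(F, H) = (√(H - 44) + 75) + 9*√(-5) = (√(-44 + H) + 75) + 9*(I*√5) = (75 + √(-44 + H)) + 9*I*√5 = 75 + √(-44 + H) + 9*I*√5)
a(315, 251)/(-49770) = (75 + √(-44 + 251) + 9*I*√5)/(-49770) = (75 + √207 + 9*I*√5)*(-1/49770) = (75 + 3*√23 + 9*I*√5)*(-1/49770) = -5/3318 - √23/16590 - I*√5/5530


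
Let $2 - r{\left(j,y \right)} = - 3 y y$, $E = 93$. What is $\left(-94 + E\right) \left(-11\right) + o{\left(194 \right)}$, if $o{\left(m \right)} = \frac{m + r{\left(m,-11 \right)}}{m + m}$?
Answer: $\frac{4827}{388} \approx 12.441$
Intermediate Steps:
$r{\left(j,y \right)} = 2 + 3 y^{2}$ ($r{\left(j,y \right)} = 2 - - 3 y y = 2 - - 3 y^{2} = 2 + 3 y^{2}$)
$o{\left(m \right)} = \frac{365 + m}{2 m}$ ($o{\left(m \right)} = \frac{m + \left(2 + 3 \left(-11\right)^{2}\right)}{m + m} = \frac{m + \left(2 + 3 \cdot 121\right)}{2 m} = \left(m + \left(2 + 363\right)\right) \frac{1}{2 m} = \left(m + 365\right) \frac{1}{2 m} = \left(365 + m\right) \frac{1}{2 m} = \frac{365 + m}{2 m}$)
$\left(-94 + E\right) \left(-11\right) + o{\left(194 \right)} = \left(-94 + 93\right) \left(-11\right) + \frac{365 + 194}{2 \cdot 194} = \left(-1\right) \left(-11\right) + \frac{1}{2} \cdot \frac{1}{194} \cdot 559 = 11 + \frac{559}{388} = \frac{4827}{388}$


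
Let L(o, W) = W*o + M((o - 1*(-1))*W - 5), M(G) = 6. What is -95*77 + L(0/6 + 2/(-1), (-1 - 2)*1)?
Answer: -7303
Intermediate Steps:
L(o, W) = 6 + W*o (L(o, W) = W*o + 6 = 6 + W*o)
-95*77 + L(0/6 + 2/(-1), (-1 - 2)*1) = -95*77 + (6 + ((-1 - 2)*1)*(0/6 + 2/(-1))) = -7315 + (6 + (-3*1)*(0*(⅙) + 2*(-1))) = -7315 + (6 - 3*(0 - 2)) = -7315 + (6 - 3*(-2)) = -7315 + (6 + 6) = -7315 + 12 = -7303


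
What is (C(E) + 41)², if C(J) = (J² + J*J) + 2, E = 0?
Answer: 1849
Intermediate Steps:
C(J) = 2 + 2*J² (C(J) = (J² + J²) + 2 = 2*J² + 2 = 2 + 2*J²)
(C(E) + 41)² = ((2 + 2*0²) + 41)² = ((2 + 2*0) + 41)² = ((2 + 0) + 41)² = (2 + 41)² = 43² = 1849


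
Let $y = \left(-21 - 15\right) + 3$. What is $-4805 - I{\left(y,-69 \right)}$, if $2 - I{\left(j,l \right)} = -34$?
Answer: $-4841$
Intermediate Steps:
$y = -33$ ($y = -36 + 3 = -33$)
$I{\left(j,l \right)} = 36$ ($I{\left(j,l \right)} = 2 - -34 = 2 + 34 = 36$)
$-4805 - I{\left(y,-69 \right)} = -4805 - 36 = -4841$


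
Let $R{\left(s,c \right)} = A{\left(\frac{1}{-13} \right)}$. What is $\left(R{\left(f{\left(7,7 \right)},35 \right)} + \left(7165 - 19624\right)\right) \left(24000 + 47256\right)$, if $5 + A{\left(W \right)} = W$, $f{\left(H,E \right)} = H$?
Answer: $- \frac{11545823448}{13} \approx -8.8814 \cdot 10^{8}$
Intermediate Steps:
$A{\left(W \right)} = -5 + W$
$R{\left(s,c \right)} = - \frac{66}{13}$ ($R{\left(s,c \right)} = -5 + \frac{1}{-13} = -5 - \frac{1}{13} = - \frac{66}{13}$)
$\left(R{\left(f{\left(7,7 \right)},35 \right)} + \left(7165 - 19624\right)\right) \left(24000 + 47256\right) = \left(- \frac{66}{13} + \left(7165 - 19624\right)\right) \left(24000 + 47256\right) = \left(- \frac{66}{13} - 12459\right) 71256 = \left(- \frac{162033}{13}\right) 71256 = - \frac{11545823448}{13}$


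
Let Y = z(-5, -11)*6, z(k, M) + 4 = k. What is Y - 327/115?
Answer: -6537/115 ≈ -56.844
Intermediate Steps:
z(k, M) = -4 + k
Y = -54 (Y = (-4 - 5)*6 = -9*6 = -54)
Y - 327/115 = -54 - 327/115 = -6537/115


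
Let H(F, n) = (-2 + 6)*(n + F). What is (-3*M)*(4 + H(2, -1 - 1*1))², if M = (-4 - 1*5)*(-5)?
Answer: -2160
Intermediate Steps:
H(F, n) = 4*F + 4*n (H(F, n) = 4*(F + n) = 4*F + 4*n)
M = 45 (M = (-4 - 5)*(-5) = -9*(-5) = 45)
(-3*M)*(4 + H(2, -1 - 1*1))² = (-3*45)*(4 + (4*2 + 4*(-1 - 1*1)))² = -135*(4 + (8 + 4*(-1 - 1)))² = -135*(4 + (8 + 4*(-2)))² = -135*(4 + (8 - 8))² = -135*(4 + 0)² = -135*4² = -135*16 = -2160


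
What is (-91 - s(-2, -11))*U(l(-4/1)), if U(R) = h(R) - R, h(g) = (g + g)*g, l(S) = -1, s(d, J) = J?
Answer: -240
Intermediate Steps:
h(g) = 2*g² (h(g) = (2*g)*g = 2*g²)
U(R) = -R + 2*R² (U(R) = 2*R² - R = -R + 2*R²)
(-91 - s(-2, -11))*U(l(-4/1)) = (-91 - 1*(-11))*(-(-1 + 2*(-1))) = (-91 + 11)*(-(-1 - 2)) = -(-80)*(-3) = -80*3 = -240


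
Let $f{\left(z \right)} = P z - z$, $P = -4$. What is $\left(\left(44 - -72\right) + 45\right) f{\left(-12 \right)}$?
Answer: $9660$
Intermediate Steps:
$f{\left(z \right)} = - 5 z$ ($f{\left(z \right)} = - 4 z - z = - 5 z$)
$\left(\left(44 - -72\right) + 45\right) f{\left(-12 \right)} = \left(\left(44 - -72\right) + 45\right) \left(\left(-5\right) \left(-12\right)\right) = \left(\left(44 + 72\right) + 45\right) 60 = \left(116 + 45\right) 60 = 161 \cdot 60 = 9660$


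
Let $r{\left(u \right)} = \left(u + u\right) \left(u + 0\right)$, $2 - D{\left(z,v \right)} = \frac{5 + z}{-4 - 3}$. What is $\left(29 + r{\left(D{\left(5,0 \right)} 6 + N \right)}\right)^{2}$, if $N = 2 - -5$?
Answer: $\frac{5763694561}{2401} \approx 2.4005 \cdot 10^{6}$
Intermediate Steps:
$D{\left(z,v \right)} = \frac{19}{7} + \frac{z}{7}$ ($D{\left(z,v \right)} = 2 - \frac{5 + z}{-4 - 3} = 2 - \frac{5 + z}{-7} = 2 - \left(5 + z\right) \left(- \frac{1}{7}\right) = 2 - \left(- \frac{5}{7} - \frac{z}{7}\right) = 2 + \left(\frac{5}{7} + \frac{z}{7}\right) = \frac{19}{7} + \frac{z}{7}$)
$N = 7$ ($N = 2 + 5 = 7$)
$r{\left(u \right)} = 2 u^{2}$ ($r{\left(u \right)} = 2 u u = 2 u^{2}$)
$\left(29 + r{\left(D{\left(5,0 \right)} 6 + N \right)}\right)^{2} = \left(29 + 2 \left(\left(\frac{19}{7} + \frac{1}{7} \cdot 5\right) 6 + 7\right)^{2}\right)^{2} = \left(29 + 2 \left(\left(\frac{19}{7} + \frac{5}{7}\right) 6 + 7\right)^{2}\right)^{2} = \left(29 + 2 \left(\frac{24}{7} \cdot 6 + 7\right)^{2}\right)^{2} = \left(29 + 2 \left(\frac{144}{7} + 7\right)^{2}\right)^{2} = \left(29 + 2 \left(\frac{193}{7}\right)^{2}\right)^{2} = \left(29 + 2 \cdot \frac{37249}{49}\right)^{2} = \left(29 + \frac{74498}{49}\right)^{2} = \left(\frac{75919}{49}\right)^{2} = \frac{5763694561}{2401}$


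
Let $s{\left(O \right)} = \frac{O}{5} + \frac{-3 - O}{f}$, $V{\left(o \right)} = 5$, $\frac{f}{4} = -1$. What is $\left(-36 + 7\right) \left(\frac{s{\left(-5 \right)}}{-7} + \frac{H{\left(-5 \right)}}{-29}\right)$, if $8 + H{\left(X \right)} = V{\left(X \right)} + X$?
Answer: $- \frac{199}{14} \approx -14.214$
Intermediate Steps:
$f = -4$ ($f = 4 \left(-1\right) = -4$)
$H{\left(X \right)} = -3 + X$ ($H{\left(X \right)} = -8 + \left(5 + X\right) = -3 + X$)
$s{\left(O \right)} = \frac{3}{4} + \frac{9 O}{20}$ ($s{\left(O \right)} = \frac{O}{5} + \frac{-3 - O}{-4} = O \frac{1}{5} + \left(-3 - O\right) \left(- \frac{1}{4}\right) = \frac{O}{5} + \left(\frac{3}{4} + \frac{O}{4}\right) = \frac{3}{4} + \frac{9 O}{20}$)
$\left(-36 + 7\right) \left(\frac{s{\left(-5 \right)}}{-7} + \frac{H{\left(-5 \right)}}{-29}\right) = \left(-36 + 7\right) \left(\frac{\frac{3}{4} + \frac{9}{20} \left(-5\right)}{-7} + \frac{-3 - 5}{-29}\right) = - 29 \left(\left(\frac{3}{4} - \frac{9}{4}\right) \left(- \frac{1}{7}\right) - - \frac{8}{29}\right) = - 29 \left(\left(- \frac{3}{2}\right) \left(- \frac{1}{7}\right) + \frac{8}{29}\right) = - 29 \left(\frac{3}{14} + \frac{8}{29}\right) = \left(-29\right) \frac{199}{406} = - \frac{199}{14}$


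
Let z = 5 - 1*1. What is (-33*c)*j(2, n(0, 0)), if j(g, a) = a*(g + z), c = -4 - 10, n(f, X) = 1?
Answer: 2772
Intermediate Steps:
c = -14
z = 4 (z = 5 - 1 = 4)
j(g, a) = a*(4 + g) (j(g, a) = a*(g + 4) = a*(4 + g))
(-33*c)*j(2, n(0, 0)) = (-33*(-14))*(1*(4 + 2)) = 462*(1*6) = 462*6 = 2772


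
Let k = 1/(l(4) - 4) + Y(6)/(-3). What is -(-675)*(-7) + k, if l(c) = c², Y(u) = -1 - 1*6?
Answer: -56671/12 ≈ -4722.6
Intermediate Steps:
Y(u) = -7 (Y(u) = -1 - 6 = -7)
k = 29/12 (k = 1/(4² - 4) - 7/(-3) = 1/(16 - 4) - ⅓*(-7) = 1/12 + 7/3 = 29/12 ≈ 2.4167)
-(-675)*(-7) + k = -(-675)*(-7) + 29/12 = -135*35 + 29/12 = -4725 + 29/12 = -56671/12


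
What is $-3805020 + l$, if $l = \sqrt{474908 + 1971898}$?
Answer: $-3805020 + \sqrt{2446806} \approx -3.8035 \cdot 10^{6}$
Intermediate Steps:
$l = \sqrt{2446806} \approx 1564.2$
$-3805020 + l = -3805020 + \sqrt{2446806}$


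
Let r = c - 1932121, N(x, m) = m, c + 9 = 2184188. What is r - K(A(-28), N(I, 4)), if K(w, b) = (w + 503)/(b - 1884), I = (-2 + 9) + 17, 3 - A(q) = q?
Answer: 236934787/940 ≈ 2.5206e+5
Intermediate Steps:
c = 2184179 (c = -9 + 2184188 = 2184179)
A(q) = 3 - q
I = 24 (I = 7 + 17 = 24)
K(w, b) = (503 + w)/(-1884 + b)
r = 252058 (r = 2184179 - 1932121 = 252058)
r - K(A(-28), N(I, 4)) = 252058 - (503 + (3 - 1*(-28)))/(-1884 + 4) = 252058 - (503 + (3 + 28))/(-1880) = 252058 - (-1)*(503 + 31)/1880 = 252058 - (-1)*534/1880 = 252058 - 1*(-267/940) = 252058 + 267/940 = 236934787/940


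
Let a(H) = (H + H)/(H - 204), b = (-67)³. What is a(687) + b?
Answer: -48422385/161 ≈ -3.0076e+5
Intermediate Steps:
b = -300763
a(H) = 2*H/(-204 + H) (a(H) = (2*H)/(-204 + H) = 2*H/(-204 + H))
a(687) + b = 2*687/(-204 + 687) - 300763 = 2*687/483 - 300763 = 2*687*(1/483) - 300763 = 458/161 - 300763 = -48422385/161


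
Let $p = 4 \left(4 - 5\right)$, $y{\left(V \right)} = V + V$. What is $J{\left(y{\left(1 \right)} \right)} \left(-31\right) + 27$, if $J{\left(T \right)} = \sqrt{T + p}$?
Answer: $27 - 31 i \sqrt{2} \approx 27.0 - 43.841 i$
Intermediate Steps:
$y{\left(V \right)} = 2 V$
$p = -4$ ($p = 4 \left(-1\right) = -4$)
$J{\left(T \right)} = \sqrt{-4 + T}$ ($J{\left(T \right)} = \sqrt{T - 4} = \sqrt{-4 + T}$)
$J{\left(y{\left(1 \right)} \right)} \left(-31\right) + 27 = \sqrt{-4 + 2 \cdot 1} \left(-31\right) + 27 = \sqrt{-4 + 2} \left(-31\right) + 27 = \sqrt{-2} \left(-31\right) + 27 = i \sqrt{2} \left(-31\right) + 27 = - 31 i \sqrt{2} + 27 = 27 - 31 i \sqrt{2}$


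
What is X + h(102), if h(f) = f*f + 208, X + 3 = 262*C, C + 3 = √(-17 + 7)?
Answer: 9823 + 262*I*√10 ≈ 9823.0 + 828.52*I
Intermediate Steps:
C = -3 + I*√10 (C = -3 + √(-17 + 7) = -3 + √(-10) = -3 + I*√10 ≈ -3.0 + 3.1623*I)
X = -789 + 262*I*√10 (X = -3 + 262*(-3 + I*√10) = -3 + (-786 + 262*I*√10) = -789 + 262*I*√10 ≈ -789.0 + 828.52*I)
h(f) = 208 + f² (h(f) = f² + 208 = 208 + f²)
X + h(102) = (-789 + 262*I*√10) + (208 + 102²) = (-789 + 262*I*√10) + (208 + 10404) = (-789 + 262*I*√10) + 10612 = 9823 + 262*I*√10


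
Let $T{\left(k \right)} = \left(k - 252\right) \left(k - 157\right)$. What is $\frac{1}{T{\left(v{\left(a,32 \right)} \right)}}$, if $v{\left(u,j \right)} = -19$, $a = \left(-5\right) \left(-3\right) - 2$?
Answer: $\frac{1}{47696} \approx 2.0966 \cdot 10^{-5}$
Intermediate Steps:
$a = 13$ ($a = 15 - 2 = 13$)
$T{\left(k \right)} = \left(-252 + k\right) \left(-157 + k\right)$
$\frac{1}{T{\left(v{\left(a,32 \right)} \right)}} = \frac{1}{39564 + \left(-19\right)^{2} - -7771} = \frac{1}{39564 + 361 + 7771} = \frac{1}{47696}$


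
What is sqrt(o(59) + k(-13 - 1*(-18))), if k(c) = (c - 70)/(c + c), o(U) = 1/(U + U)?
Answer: I*sqrt(22597)/59 ≈ 2.5478*I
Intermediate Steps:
o(U) = 1/(2*U)
k(c) = (-70 + c)/(2*c) (k(c) = (-70 + c)/((2*c)) = (-70 + c)*(1/(2*c)) = (-70 + c)/(2*c))
sqrt(o(59) + k(-13 - 1*(-18))) = sqrt((1/2)/59 + (-70 + (-13 - 1*(-18)))/(2*(-13 - 1*(-18)))) = sqrt((1/2)*(1/59) + (-70 + (-13 + 18))/(2*(-13 + 18))) = sqrt(1/118 + (1/2)*(-70 + 5)/5) = sqrt(1/118 + (1/2)*(1/5)*(-65)) = sqrt(1/118 - 13/2) = sqrt(-383/59) = I*sqrt(22597)/59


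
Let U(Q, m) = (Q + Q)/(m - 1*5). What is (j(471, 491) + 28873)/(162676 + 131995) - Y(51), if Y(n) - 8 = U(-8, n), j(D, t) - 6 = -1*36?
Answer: -51198707/6777433 ≈ -7.5543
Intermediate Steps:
j(D, t) = -30 (j(D, t) = 6 - 1*36 = 6 - 36 = -30)
U(Q, m) = 2*Q/(-5 + m) (U(Q, m) = (2*Q)/(m - 5) = (2*Q)/(-5 + m) = 2*Q/(-5 + m))
Y(n) = 8 - 16/(-5 + n) (Y(n) = 8 + 2*(-8)/(-5 + n) = 8 - 16/(-5 + n))
(j(471, 491) + 28873)/(162676 + 131995) - Y(51) = (-30 + 28873)/(162676 + 131995) - 8*(-7 + 51)/(-5 + 51) = 28843/294671 - 8*44/46 = 28843*(1/294671) - 8*44/46 = 28843/294671 - 1*176/23 = 28843/294671 - 176/23 = -51198707/6777433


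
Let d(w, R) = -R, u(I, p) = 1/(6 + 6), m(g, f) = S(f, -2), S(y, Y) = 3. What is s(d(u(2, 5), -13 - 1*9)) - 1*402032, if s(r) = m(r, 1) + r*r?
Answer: -401545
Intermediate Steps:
m(g, f) = 3
u(I, p) = 1/12
s(r) = 3 + r² (s(r) = 3 + r*r = 3 + r²)
s(d(u(2, 5), -13 - 1*9)) - 1*402032 = (3 + (-(-13 - 1*9))²) - 1*402032 = (3 + (-(-13 - 9))²) - 402032 = (3 + (-1*(-22))²) - 402032 = (3 + 22²) - 402032 = (3 + 484) - 402032 = 487 - 402032 = -401545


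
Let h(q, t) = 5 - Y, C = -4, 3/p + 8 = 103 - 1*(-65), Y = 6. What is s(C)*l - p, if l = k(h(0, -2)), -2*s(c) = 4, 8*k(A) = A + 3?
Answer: -83/160 ≈ -0.51875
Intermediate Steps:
p = 3/160 (p = 3/(-8 + (103 - 1*(-65))) = 3/(-8 + (103 + 65)) = 3/(-8 + 168) = 3/160 ≈ 0.018750)
h(q, t) = -1 (h(q, t) = 5 - 1*6 = 5 - 6 = -1)
k(A) = 3/8 + A/8 (k(A) = (A + 3)/8 = (3 + A)/8 = 3/8 + A/8)
s(c) = -2 (s(c) = -½*4 = -2)
l = ¼ (l = 3/8 + (⅛)*(-1) = 3/8 - ⅛ = ¼ ≈ 0.25000)
s(C)*l - p = -2*¼ - 1*3/160 = -½ - 3/160 = -83/160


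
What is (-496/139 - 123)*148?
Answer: -2603764/139 ≈ -18732.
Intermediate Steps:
(-496/139 - 123)*148 = -17593/139*148 = -2603764/139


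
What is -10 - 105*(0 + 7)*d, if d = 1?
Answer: -745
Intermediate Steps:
-10 - 105*(0 + 7)*d = -10 - 105*(0 + 7) = -10 - 735 = -745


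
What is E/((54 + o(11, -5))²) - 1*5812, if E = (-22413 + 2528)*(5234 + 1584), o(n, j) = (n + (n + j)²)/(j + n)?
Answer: -811528996/19663 ≈ -41272.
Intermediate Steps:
o(n, j) = (n + (j + n)²)/(j + n)
E = -135575930 (E = -19885*6818 = -135575930)
E/((54 + o(11, -5))²) - 1*5812 = -135575930/(54 + (-5 + 11 + 11/(-5 + 11)))² - 1*5812 = -135575930/(54 + (-5 + 11 + 11/6))² - 5812 = -135575930/(54 + 47/6)² - 5812 = -135575930/((371/6)²) - 5812 = -135575930/137641/36 - 5812 = -135575930*36/137641 - 5812 = -697247640/19663 - 5812 = -811528996/19663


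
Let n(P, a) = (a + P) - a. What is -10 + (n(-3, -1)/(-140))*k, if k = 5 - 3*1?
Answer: -697/70 ≈ -9.9571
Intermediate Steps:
n(P, a) = P (n(P, a) = (P + a) - a = P)
k = 2 (k = 5 - 3 = 2)
-10 + (n(-3, -1)/(-140))*k = -10 - 3/(-140)*2 = -10 - 3*(-1/140)*2 = -10 + (3/140)*2 = -10 + 3/70 = -697/70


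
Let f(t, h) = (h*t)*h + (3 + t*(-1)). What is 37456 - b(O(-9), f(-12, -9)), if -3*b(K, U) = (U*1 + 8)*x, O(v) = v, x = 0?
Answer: 37456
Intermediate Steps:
f(t, h) = 3 - t + t*h² (f(t, h) = t*h² + (3 - t) = 3 - t + t*h²)
b(K, U) = 0 (b(K, U) = -(U*1 + 8)*0/3 = -(U + 8)*0/3 = -(8 + U)*0/3 = -⅓*0 = 0)
37456 - b(O(-9), f(-12, -9)) = 37456 - 1*0 = 37456 + 0 = 37456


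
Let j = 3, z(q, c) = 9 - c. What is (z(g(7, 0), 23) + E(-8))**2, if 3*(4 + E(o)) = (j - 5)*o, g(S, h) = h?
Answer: 1444/9 ≈ 160.44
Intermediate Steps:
E(o) = -4 - 2*o/3 (E(o) = -4 + ((3 - 5)*o)/3 = -4 + (-2*o)/3 = -4 - 2*o/3)
(z(g(7, 0), 23) + E(-8))**2 = ((9 - 1*23) + (-4 - 2/3*(-8)))**2 = ((9 - 23) + (-4 + 16/3))**2 = (-14 + 4/3)**2 = (-38/3)**2 = 1444/9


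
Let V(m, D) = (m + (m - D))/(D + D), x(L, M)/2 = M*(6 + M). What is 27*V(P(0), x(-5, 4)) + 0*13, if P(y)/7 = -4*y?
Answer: -27/2 ≈ -13.500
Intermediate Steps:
x(L, M) = 2*M*(6 + M) (x(L, M) = 2*(M*(6 + M)) = 2*M*(6 + M))
P(y) = -28*y (P(y) = 7*(-4*y) = -28*y)
V(m, D) = (-D + 2*m)/(2*D) (V(m, D) = (-D + 2*m)/((2*D)) = (-D + 2*m)*(1/(2*D)) = (-D + 2*m)/(2*D))
27*V(P(0), x(-5, 4)) + 0*13 = 27*((-28*0 - 4*(6 + 4))/((2*4*(6 + 4)))) + 0*13 = 27*((0 - 4*10)/((2*4*10))) + 0 = 27*((0 - ½*80)/80) + 0 = 27*((0 - 40)/80) + 0 = 27*((1/80)*(-40)) + 0 = 27*(-½) + 0 = -27/2 + 0 = -27/2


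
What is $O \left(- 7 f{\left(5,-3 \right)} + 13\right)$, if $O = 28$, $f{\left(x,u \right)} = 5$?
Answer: $-616$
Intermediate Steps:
$O \left(- 7 f{\left(5,-3 \right)} + 13\right) = 28 \left(\left(-7\right) 5 + 13\right) = 28 \left(-35 + 13\right) = 28 \left(-22\right) = -616$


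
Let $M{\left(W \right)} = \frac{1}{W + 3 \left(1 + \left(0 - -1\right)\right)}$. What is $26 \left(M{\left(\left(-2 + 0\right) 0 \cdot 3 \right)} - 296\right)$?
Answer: $- \frac{23075}{3} \approx -7691.7$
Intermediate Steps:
$M{\left(W \right)} = \frac{1}{6 + W}$ ($M{\left(W \right)} = \frac{1}{W + 3 \left(1 + \left(0 + 1\right)\right)} = \frac{1}{W + 3 \left(1 + 1\right)} = \frac{1}{W + 3 \cdot 2} = \frac{1}{W + 6} = \frac{1}{6 + W}$)
$26 \left(M{\left(\left(-2 + 0\right) 0 \cdot 3 \right)} - 296\right) = 26 \left(\frac{1}{6 + \left(-2 + 0\right) 0 \cdot 3} - 296\right) = 26 \left(\frac{1}{6 - 0} - 296\right) = 26 \left(\frac{1}{6 + 0} - 296\right) = 26 \left(\frac{1}{6} - 296\right) = 26 \left(- \frac{1775}{6}\right) = - \frac{23075}{3}$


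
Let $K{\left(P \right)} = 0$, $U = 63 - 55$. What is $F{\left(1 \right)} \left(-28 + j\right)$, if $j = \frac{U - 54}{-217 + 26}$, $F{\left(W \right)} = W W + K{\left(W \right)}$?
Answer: $- \frac{5302}{191} \approx -27.759$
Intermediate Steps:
$U = 8$
$F{\left(W \right)} = W^{2}$ ($F{\left(W \right)} = W W + 0 = W^{2} + 0 = W^{2}$)
$j = \frac{46}{191}$ ($j = \frac{8 - 54}{-217 + 26} = - \frac{46}{-191} = \left(-46\right) \left(- \frac{1}{191}\right) = \frac{46}{191} \approx 0.24084$)
$F{\left(1 \right)} \left(-28 + j\right) = 1^{2} \left(-28 + \frac{46}{191}\right) = 1 \left(- \frac{5302}{191}\right) = - \frac{5302}{191}$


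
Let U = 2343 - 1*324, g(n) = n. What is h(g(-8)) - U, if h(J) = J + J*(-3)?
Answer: -2003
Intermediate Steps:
h(J) = -2*J (h(J) = J - 3*J = -2*J)
U = 2019 (U = 2343 - 324 = 2019)
h(g(-8)) - U = -2*(-8) - 1*2019 = 16 - 2019 = -2003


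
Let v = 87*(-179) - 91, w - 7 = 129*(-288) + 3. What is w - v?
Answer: -21478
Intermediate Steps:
w = -37142 (w = 7 + (129*(-288) + 3) = 7 + (-37152 + 3) = 7 - 37149 = -37142)
v = -15664 (v = -15573 - 91 = -15664)
w - v = -37142 - 1*(-15664) = -37142 + 15664 = -21478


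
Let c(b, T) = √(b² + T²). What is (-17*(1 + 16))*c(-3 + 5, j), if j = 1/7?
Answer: -289*√197/7 ≈ -579.47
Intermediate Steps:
j = ⅐ ≈ 0.14286
c(b, T) = √(T² + b²)
(-17*(1 + 16))*c(-3 + 5, j) = (-17*(1 + 16))*√((⅐)² + (-3 + 5)²) = (-17*17)*√(1/49 + 2²) = -289*√(1/49 + 4) = -289*√197/7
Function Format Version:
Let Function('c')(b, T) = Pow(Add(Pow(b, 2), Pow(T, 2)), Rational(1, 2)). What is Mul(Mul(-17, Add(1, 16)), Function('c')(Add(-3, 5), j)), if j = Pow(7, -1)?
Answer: Mul(Rational(-289, 7), Pow(197, Rational(1, 2))) ≈ -579.47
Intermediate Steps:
j = Rational(1, 7) ≈ 0.14286
Function('c')(b, T) = Pow(Add(Pow(T, 2), Pow(b, 2)), Rational(1, 2))
Mul(Mul(-17, Add(1, 16)), Function('c')(Add(-3, 5), j)) = Mul(Mul(-17, Add(1, 16)), Pow(Add(Pow(Rational(1, 7), 2), Pow(Add(-3, 5), 2)), Rational(1, 2))) = Mul(Mul(-17, 17), Pow(Add(Rational(1, 49), Pow(2, 2)), Rational(1, 2))) = Mul(-289, Pow(Add(Rational(1, 49), 4), Rational(1, 2))) = Mul(-289, Pow(Rational(197, 49), Rational(1, 2))) = Mul(-289, Mul(Rational(1, 7), Pow(197, Rational(1, 2)))) = Mul(Rational(-289, 7), Pow(197, Rational(1, 2)))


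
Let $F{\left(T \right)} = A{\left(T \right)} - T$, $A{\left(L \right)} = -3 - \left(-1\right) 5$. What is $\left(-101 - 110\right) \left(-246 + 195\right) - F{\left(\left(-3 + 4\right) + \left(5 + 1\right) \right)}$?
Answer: $10766$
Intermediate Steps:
$A{\left(L \right)} = 2$ ($A{\left(L \right)} = -3 - -5 = -3 + 5 = 2$)
$F{\left(T \right)} = 2 - T$
$\left(-101 - 110\right) \left(-246 + 195\right) - F{\left(\left(-3 + 4\right) + \left(5 + 1\right) \right)} = \left(-101 - 110\right) \left(-246 + 195\right) - \left(2 - \left(\left(-3 + 4\right) + \left(5 + 1\right)\right)\right) = \left(-211\right) \left(-51\right) - \left(2 - \left(1 + 6\right)\right) = 10761 - \left(2 - 7\right) = 10761 - -5 = 10761 + 5 = 10766$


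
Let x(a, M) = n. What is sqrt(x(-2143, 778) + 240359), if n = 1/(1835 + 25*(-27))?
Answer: sqrt(80856767890)/580 ≈ 490.26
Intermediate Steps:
n = 1/1160 (n = 1/(1835 - 675) = 1/1160 ≈ 0.00086207)
x(a, M) = 1/1160
sqrt(x(-2143, 778) + 240359) = sqrt(1/1160 + 240359) = sqrt(278816441/1160) = sqrt(80856767890)/580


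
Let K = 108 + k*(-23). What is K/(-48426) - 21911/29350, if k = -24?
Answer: -180072181/236883850 ≈ -0.76017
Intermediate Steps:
K = 660 (K = 108 - 24*(-23) = 108 + 552 = 660)
K/(-48426) - 21911/29350 = 660/(-48426) - 21911/29350 = 660*(-1/48426) - 21911*1/29350 = -110/8071 - 21911/29350 = -180072181/236883850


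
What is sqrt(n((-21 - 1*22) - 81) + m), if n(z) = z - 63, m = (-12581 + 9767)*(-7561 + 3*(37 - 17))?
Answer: sqrt(21107627) ≈ 4594.3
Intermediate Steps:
m = 21107814 (m = -2814*(-7561 + 3*20) = -2814*(-7561 + 60) = -2814*(-7501) = 21107814)
n(z) = -63 + z
sqrt(n((-21 - 1*22) - 81) + m) = sqrt((-63 + ((-21 - 1*22) - 81)) + 21107814) = sqrt((-63 + ((-21 - 22) - 81)) + 21107814) = sqrt((-63 + (-43 - 81)) + 21107814) = sqrt((-63 - 124) + 21107814) = sqrt(-187 + 21107814) = sqrt(21107627)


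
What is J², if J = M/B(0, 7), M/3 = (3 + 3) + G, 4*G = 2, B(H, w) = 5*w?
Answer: 1521/4900 ≈ 0.31041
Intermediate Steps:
G = ½ (G = (¼)*2 = ½ ≈ 0.50000)
M = 39/2 (M = 3*((3 + 3) + ½) = 3*(6 + ½) = 3*(13/2) = 39/2 ≈ 19.500)
J = 39/70 (J = 39/(2*((5*7))) = (39/2)/35 = (39/2)*(1/35) = 39/70 ≈ 0.55714)
J² = (39/70)² = 1521/4900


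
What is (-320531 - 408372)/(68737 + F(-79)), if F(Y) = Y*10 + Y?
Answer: -728903/67868 ≈ -10.740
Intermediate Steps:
F(Y) = 11*Y (F(Y) = 10*Y + Y = 11*Y)
(-320531 - 408372)/(68737 + F(-79)) = (-320531 - 408372)/(68737 + 11*(-79)) = -728903/(68737 - 869) = -728903/67868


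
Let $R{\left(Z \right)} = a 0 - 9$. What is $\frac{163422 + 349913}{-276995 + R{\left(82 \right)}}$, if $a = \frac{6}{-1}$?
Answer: $- \frac{513335}{277004} \approx -1.8532$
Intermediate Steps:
$a = -6$ ($a = 6 \left(-1\right) = -6$)
$R{\left(Z \right)} = -9$ ($R{\left(Z \right)} = \left(-6\right) 0 - 9 = 0 - 9 = -9$)
$\frac{163422 + 349913}{-276995 + R{\left(82 \right)}} = \frac{163422 + 349913}{-276995 - 9} = \frac{513335}{-277004} = 513335 \left(- \frac{1}{277004}\right) = - \frac{513335}{277004}$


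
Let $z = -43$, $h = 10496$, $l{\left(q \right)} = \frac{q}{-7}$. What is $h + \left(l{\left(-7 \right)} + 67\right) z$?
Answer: $7572$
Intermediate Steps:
$l{\left(q \right)} = - \frac{q}{7}$ ($l{\left(q \right)} = q \left(- \frac{1}{7}\right) = - \frac{q}{7}$)
$h + \left(l{\left(-7 \right)} + 67\right) z = 10496 + \left(\left(- \frac{1}{7}\right) \left(-7\right) + 67\right) \left(-43\right) = 10496 + \left(1 + 67\right) \left(-43\right) = 10496 + 68 \left(-43\right) = 10496 - 2924 = 7572$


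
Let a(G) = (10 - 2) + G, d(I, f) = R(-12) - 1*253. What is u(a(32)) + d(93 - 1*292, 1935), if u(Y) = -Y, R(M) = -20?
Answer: -313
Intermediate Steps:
d(I, f) = -273 (d(I, f) = -20 - 1*253 = -20 - 253 = -273)
a(G) = 8 + G
u(a(32)) + d(93 - 1*292, 1935) = -(8 + 32) - 273 = -1*40 - 273 = -40 - 273 = -313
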